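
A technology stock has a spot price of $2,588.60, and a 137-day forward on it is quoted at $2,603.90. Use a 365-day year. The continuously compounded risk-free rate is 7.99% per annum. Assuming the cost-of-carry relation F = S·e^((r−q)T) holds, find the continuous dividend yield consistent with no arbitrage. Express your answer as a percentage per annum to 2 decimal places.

6.42%

From F = S·e^((r−q)T): (r − q) = ln(F/S)/T
ln(2603.90/2588.60) = ln(1.005911) = 0.005894
(r − q) = 0.005894 / (137/365) = 0.015703
q = r − ln(F/S)/T = 0.0799 − 0.015703 = 0.064197
q = 6.42%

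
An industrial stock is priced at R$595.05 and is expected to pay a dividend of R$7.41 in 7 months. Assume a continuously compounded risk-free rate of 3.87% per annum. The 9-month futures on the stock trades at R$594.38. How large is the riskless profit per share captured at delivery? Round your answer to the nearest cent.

PV(dividends) I = 7.41·e^(−0.0387·7/12) = 7.2446
Fair futures F* = (S − I)·e^(rT) = (595.05 − 7.2446)·e^0.029025 = 587.8054 × 1.029450 = 605.1163
Market R$594.38 < fair 605.1163: forward underpriced → reverse cash-and-carry (short the stock, invest proceeds at r, pay the dividends, go long the forward).
Profit at T = |F_mkt − F*| = |594.38 − 605.1163| = R$10.74 per share

R$10.74 per share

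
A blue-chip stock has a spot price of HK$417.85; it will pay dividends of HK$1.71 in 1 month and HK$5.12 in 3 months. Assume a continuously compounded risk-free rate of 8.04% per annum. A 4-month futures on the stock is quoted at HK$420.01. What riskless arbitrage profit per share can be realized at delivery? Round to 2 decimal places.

HK$2.29 per share

PV(dividends) I = 1.71·e^(−0.0804·1/12) + 5.12·e^(−0.0804·3/12) = 6.7167
Fair futures F* = (S − I)·e^(rT) = (417.85 − 6.7167)·e^0.026800 = 411.1333 × 1.027162 = 422.3005
Market HK$420.01 < fair 422.3005: forward underpriced → reverse cash-and-carry (short the stock, invest proceeds at r, pay the dividends, go long the forward).
Profit at T = |F_mkt − F*| = |420.01 − 422.3005| = HK$2.29 per share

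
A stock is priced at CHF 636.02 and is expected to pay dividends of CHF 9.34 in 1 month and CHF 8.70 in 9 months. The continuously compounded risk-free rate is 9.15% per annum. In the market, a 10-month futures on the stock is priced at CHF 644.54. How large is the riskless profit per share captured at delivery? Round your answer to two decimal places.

CHF 23.10 per share

PV(dividends) I = 9.34·e^(−0.0915·1/12) + 8.70·e^(−0.0915·9/12) = 17.3920
Fair futures F* = (S − I)·e^(rT) = (636.02 − 17.3920)·e^0.076250 = 618.6280 × 1.079232 = 667.6431
Market CHF 644.54 < fair 667.6431: forward underpriced → reverse cash-and-carry (short the stock, invest proceeds at r, pay the dividends, go long the forward).
Profit at T = |F_mkt − F*| = |644.54 − 667.6431| = CHF 23.10 per share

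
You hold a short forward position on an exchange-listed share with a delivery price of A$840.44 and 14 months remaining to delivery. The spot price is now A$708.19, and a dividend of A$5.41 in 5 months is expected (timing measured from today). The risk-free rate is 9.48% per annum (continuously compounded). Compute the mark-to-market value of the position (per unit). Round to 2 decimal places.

PV(remaining dividends) I = 5.41·e^(−0.0948·5/12) = 5.2005
Current forward F = (S − I)·e^(rT) = (708.19 − 5.2005)·e^(0.0948·14/12) = 702.9895 × 1.116948 = 785.2027
Value (long) = (F − K)·e^(−rT) = (785.2027 − 840.44) × 0.895297 = -49.4538
Short position value = −(long value) = A$49.45

A$49.45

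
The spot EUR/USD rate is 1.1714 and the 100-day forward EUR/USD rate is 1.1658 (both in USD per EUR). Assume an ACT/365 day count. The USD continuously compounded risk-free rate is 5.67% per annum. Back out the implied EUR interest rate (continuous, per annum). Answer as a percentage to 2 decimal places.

F = S·e^((r_USD − r_EUR)T) ⇒ r_EUR = r_USD − ln(F/S)/T
ln(1.1658/1.1714) = -0.004792; /(100/365) = -0.017491
r_EUR = 0.0567 + 0.017491 = 0.074191
r_EUR = 7.42%

7.42%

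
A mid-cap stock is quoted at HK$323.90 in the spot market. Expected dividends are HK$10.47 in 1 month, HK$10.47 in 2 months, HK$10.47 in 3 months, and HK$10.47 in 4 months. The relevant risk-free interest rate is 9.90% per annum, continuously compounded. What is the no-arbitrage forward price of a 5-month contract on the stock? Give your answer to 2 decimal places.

HK$294.79

PV(dividends) I = 10.47·e^(−0.0990·1/12) + 10.47·e^(−0.0990·2/12) + 10.47·e^(−0.0990·3/12) + 10.47·e^(−0.0990·4/12)
I = 10.3840 + 10.2987 + 10.2140 + 10.1301 = 41.0268
F = (S − I)·e^(rT) = (323.90 − 41.0268) · e^(0.0990·5/12)
= 282.8732 · e^0.041250 = 282.8732 × 1.042113 = HK$294.79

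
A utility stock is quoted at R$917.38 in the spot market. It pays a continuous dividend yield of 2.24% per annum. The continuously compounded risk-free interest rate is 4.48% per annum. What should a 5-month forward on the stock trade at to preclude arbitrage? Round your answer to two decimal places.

R$925.98

F = S·e^((r − q)T) = 917.38 · e^((0.0448 − 0.0224) × 5/12)
= 917.38 · e^0.009333 = 917.38 × 1.009377
F = R$925.98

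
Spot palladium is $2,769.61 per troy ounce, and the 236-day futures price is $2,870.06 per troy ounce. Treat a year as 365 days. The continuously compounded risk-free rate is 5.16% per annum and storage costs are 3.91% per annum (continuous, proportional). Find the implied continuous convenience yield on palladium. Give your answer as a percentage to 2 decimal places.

F = S·e^((r+u−y)T) ⇒ (r+u−y) = ln(F/S)/T
ln(2870.06/2769.61) = 0.035626; /T ⇒ 0.055100
y = r + u − ln(F/S)/T = 0.0516 + 0.0391 − 0.055100 = 0.035600
y = 3.56%

3.56%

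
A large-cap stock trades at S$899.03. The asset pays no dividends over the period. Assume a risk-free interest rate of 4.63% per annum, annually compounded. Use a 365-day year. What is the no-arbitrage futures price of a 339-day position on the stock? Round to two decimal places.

F = S · (1+r)^T
= 899.03 × 1.042932
F = S$937.63

S$937.63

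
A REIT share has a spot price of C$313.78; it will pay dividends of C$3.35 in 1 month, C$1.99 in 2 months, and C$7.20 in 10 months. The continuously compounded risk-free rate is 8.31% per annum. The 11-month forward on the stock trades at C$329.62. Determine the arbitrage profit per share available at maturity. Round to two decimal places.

PV(dividends) I = 3.35·e^(−0.0831·1/12) + 1.99·e^(−0.0831·2/12) + 7.20·e^(−0.0831·10/12) = 12.0078
Fair forward F* = (S − I)·e^(rT) = (313.78 − 12.0078)·e^0.076175 = 301.7722 × 1.079151 = 325.6578
Market C$329.62 > fair 325.6578: forward overpriced → cash-and-carry (borrow at r, buy the stock and collect the dividends, short the forward).
Profit at T = |F_mkt − F*| = |329.62 − 325.6578| = C$3.96 per share

C$3.96 per share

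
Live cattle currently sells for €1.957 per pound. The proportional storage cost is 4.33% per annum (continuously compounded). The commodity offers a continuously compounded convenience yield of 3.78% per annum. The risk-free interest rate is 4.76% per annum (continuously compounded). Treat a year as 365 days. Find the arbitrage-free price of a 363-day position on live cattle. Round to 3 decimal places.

€2.063 per pound

Net carry = r + u − y = 0.0476 + 0.0433 − 0.0378 = 0.0531
F = S·e^((r+u−y)T) = 1.957 · e^(0.0531 × 363/365) = 1.957 · e^0.052809
= 1.957 × 1.054228 = €2.063 per pound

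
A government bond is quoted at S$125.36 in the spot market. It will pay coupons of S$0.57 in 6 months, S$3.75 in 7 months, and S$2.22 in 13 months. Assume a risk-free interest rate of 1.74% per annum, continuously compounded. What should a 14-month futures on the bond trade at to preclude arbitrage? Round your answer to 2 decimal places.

S$121.34

PV(coupons) I = 0.57·e^(−0.0174·6/12) + 3.75·e^(−0.0174·7/12) + 2.22·e^(−0.0174·13/12)
I = 0.5651 + 3.7121 + 2.1785 = 6.4557
F = (S − I)·e^(rT) = (125.36 − 6.4557) · e^(0.0174·14/12)
= 118.9043 · e^0.020300 = 118.9043 × 1.020507 = S$121.34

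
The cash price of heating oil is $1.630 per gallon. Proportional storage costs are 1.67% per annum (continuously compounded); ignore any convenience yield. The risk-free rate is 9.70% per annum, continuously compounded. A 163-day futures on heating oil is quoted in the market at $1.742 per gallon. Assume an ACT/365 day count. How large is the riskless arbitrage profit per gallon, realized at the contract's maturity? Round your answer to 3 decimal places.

Fair futures: F* = S·e^(carry·T), with carry = (r + u) = 0.0970 + 0.0167 = 0.1137
F* = 1.630 · e^(0.1137 × 163/365) = 1.630 · e^0.050776 = 1.630 × 1.052087 = $1.7149
Market $1.742 > fair $1.7149: forward overpriced → cash-and-carry (buy spot, short the forward).
At maturity, profit = |F_mkt − F*| = |1.742 − 1.7149| = $0.027 per gallon

$0.027 per gallon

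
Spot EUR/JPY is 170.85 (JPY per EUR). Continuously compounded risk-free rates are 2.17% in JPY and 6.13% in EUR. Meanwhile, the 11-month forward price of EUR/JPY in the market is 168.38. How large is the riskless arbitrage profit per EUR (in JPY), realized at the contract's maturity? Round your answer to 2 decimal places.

3.62 per EUR (in JPY)

Fair forward: F* = S·e^(carry·T), with carry = (r_JPY − r_EUR) = 0.0217 − 0.0613 = -0.0396
F* = 170.85 · e^(-0.0396 × 11/12) = 170.85 · e^-0.036300 = 170.85 × 0.964351 = 164.7594
Market 168.38 > fair 164.7594: forward overpriced → cash-and-carry (buy spot, short the forward).
At maturity, profit = |F_mkt − F*| = |168.38 − 164.7594| = 3.62 per EUR (in JPY)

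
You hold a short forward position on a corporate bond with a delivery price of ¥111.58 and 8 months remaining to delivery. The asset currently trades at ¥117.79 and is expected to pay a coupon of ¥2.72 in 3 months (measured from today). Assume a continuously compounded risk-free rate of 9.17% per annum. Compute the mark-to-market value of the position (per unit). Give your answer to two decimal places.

-¥10.17

PV(remaining coupons) I = 2.72·e^(−0.0917·3/12) = 2.6584
Current forward F = (S − I)·e^(rT) = (117.79 − 2.6584)·e^(0.0917·8/12) = 115.1316 × 1.063041 = 122.3896
Value (long) = (F − K)·e^(−rT) = (122.3896 − 111.58) × 0.940698 = 10.1686
Short position value = −(long value) = -¥10.17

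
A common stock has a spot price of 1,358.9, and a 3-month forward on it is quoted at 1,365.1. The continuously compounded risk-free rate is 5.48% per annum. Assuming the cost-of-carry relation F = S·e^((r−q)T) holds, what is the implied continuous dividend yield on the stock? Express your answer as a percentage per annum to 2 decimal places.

From F = S·e^((r−q)T): (r − q) = ln(F/S)/T
ln(1365.1/1358.9) = ln(1.004563) = 0.004553
(r − q) = 0.004553 / (3/12) = 0.018212
q = r − ln(F/S)/T = 0.0548 − 0.018212 = 0.036588
q = 3.66%

3.66%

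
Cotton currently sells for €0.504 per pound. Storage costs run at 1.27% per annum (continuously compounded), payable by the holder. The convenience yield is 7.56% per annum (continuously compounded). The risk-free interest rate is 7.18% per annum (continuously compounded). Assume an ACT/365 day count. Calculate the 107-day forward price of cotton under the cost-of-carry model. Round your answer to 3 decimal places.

Net carry = r + u − y = 0.0718 + 0.0127 − 0.0756 = 0.0089
F = S·e^((r+u−y)T) = 0.504 · e^(0.0089 × 107/365) = 0.504 · e^0.002609
= 0.504 × 1.002612 = €0.505 per pound

€0.505 per pound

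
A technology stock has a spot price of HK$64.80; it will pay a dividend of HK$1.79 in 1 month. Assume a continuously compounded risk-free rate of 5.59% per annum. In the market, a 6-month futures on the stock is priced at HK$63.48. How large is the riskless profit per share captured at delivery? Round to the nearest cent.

PV(dividends) I = 1.79·e^(−0.0559·1/12) = 1.7817
Fair futures F* = (S − I)·e^(rT) = (64.80 − 1.7817)·e^0.027950 = 63.0183 × 1.028344 = 64.8045
Market HK$63.48 < fair 64.8045: forward underpriced → reverse cash-and-carry (short the stock, invest proceeds at r, pay the dividends, go long the forward).
Profit at T = |F_mkt − F*| = |63.48 − 64.8045| = HK$1.32 per share

HK$1.32 per share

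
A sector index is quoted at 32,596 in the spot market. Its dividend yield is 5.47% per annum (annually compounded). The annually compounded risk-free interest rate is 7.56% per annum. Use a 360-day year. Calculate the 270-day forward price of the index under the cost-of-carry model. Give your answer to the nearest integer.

F = S · (1+r)^T / (1+q)^T
= 32596 × 1.056180 / 1.040751 = 32596 × 1.014825
F = 33,079

33,079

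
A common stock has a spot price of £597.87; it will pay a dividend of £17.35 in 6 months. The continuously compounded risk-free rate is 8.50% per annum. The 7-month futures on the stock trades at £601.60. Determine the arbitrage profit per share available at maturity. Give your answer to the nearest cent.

PV(dividends) I = 17.35·e^(−0.0850·6/12) = 16.6281
Fair futures F* = (S − I)·e^(rT) = (597.87 − 16.6281)·e^0.049583 = 581.2419 × 1.050833 = 610.7882
Market £601.60 < fair 610.7882: forward underpriced → reverse cash-and-carry (short the stock, invest proceeds at r, pay the dividends, go long the forward).
Profit at T = |F_mkt − F*| = |601.60 − 610.7882| = £9.19 per share

£9.19 per share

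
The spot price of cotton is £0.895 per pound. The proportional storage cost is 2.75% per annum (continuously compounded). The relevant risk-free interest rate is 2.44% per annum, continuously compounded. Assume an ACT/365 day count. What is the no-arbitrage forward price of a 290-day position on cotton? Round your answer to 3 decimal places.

Net carry = r + u − y = 0.0244 + 0.0275 − 0.0000 = 0.0519
F = S·e^((r+u−y)T) = 0.895 · e^(0.0519 × 290/365) = 0.895 · e^0.041236
= 0.895 × 1.042098 = £0.933 per pound

£0.933 per pound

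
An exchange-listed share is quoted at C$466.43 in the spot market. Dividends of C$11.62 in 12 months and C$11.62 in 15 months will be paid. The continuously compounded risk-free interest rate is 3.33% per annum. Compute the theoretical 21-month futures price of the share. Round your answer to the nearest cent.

PV(dividends) I = 11.62·e^(−0.0333·12/12) + 11.62·e^(−0.0333·15/12)
I = 11.2394 + 11.1462 = 22.3856
F = (S − I)·e^(rT) = (466.43 − 22.3856) · e^(0.0333·21/12)
= 444.0444 · e^0.058275 = 444.0444 × 1.060006 = C$470.69

C$470.69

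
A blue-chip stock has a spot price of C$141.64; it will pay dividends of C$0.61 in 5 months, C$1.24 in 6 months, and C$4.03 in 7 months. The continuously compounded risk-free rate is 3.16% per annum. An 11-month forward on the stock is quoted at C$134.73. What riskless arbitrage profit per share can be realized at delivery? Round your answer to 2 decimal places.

C$5.12 per share

PV(dividends) I = 0.61·e^(−0.0316·5/12) + 1.24·e^(−0.0316·6/12) + 4.03·e^(−0.0316·7/12) = 5.7790
Fair forward F* = (S − I)·e^(rT) = (141.64 − 5.7790)·e^0.028967 = 135.8610 × 1.029391 = 139.8541
Market C$134.73 < fair 139.8541: forward underpriced → reverse cash-and-carry (short the stock, invest proceeds at r, pay the dividends, go long the forward).
Profit at T = |F_mkt − F*| = |134.73 − 139.8541| = C$5.12 per share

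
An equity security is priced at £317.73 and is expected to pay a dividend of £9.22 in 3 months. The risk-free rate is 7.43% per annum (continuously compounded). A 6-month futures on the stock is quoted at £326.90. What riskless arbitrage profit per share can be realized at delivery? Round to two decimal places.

PV(dividends) I = 9.22·e^(−0.0743·3/12) = 9.0503
Fair futures F* = (S − I)·e^(rT) = (317.73 − 9.0503)·e^0.037150 = 308.6797 × 1.037849 = 320.3629
Market £326.90 > fair 320.3629: forward overpriced → cash-and-carry (borrow at r, buy the stock and collect the dividends, short the forward).
Profit at T = |F_mkt − F*| = |326.90 − 320.3629| = £6.54 per share

£6.54 per share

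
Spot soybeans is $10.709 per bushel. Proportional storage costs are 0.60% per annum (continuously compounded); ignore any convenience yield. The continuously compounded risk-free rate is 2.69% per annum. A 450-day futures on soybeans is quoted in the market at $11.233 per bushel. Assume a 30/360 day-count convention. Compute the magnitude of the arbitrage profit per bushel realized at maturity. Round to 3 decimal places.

$0.074 per bushel

Fair futures: F* = S·e^(carry·T), with carry = (r + u) = 0.0269 + 0.0060 = 0.0329
F* = 10.709 · e^(0.0329 × 450/360) = 10.709 · e^0.041125 = 10.709 × 1.041982 = $11.1586
Market $11.233 > fair $11.1586: forward overpriced → cash-and-carry (buy spot, short the forward).
At maturity, profit = |F_mkt − F*| = |11.233 − 11.1586| = $0.074 per bushel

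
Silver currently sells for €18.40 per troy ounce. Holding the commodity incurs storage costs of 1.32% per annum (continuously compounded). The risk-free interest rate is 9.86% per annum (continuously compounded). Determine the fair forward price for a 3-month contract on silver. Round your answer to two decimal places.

€18.92 per troy ounce

Net carry = r + u − y = 0.0986 + 0.0132 − 0.0000 = 0.1118
F = S·e^((r+u−y)T) = 18.40 · e^(0.1118 × 3/12) = 18.40 · e^0.027950
= 18.40 × 1.028344 = €18.92 per troy ounce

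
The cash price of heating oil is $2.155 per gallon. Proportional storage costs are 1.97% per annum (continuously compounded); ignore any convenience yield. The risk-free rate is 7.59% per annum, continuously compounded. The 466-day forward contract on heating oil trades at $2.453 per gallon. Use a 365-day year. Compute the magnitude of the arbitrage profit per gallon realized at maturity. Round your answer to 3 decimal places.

$0.018 per gallon

Fair forward: F* = S·e^(carry·T), with carry = (r + u) = 0.0759 + 0.0197 = 0.0956
F* = 2.155 · e^(0.0956 × 466/365) = 2.155 · e^0.122054 = 2.155 × 1.129815 = $2.4348
Market $2.453 > fair $2.4348: forward overpriced → cash-and-carry (buy spot, short the forward).
At maturity, profit = |F_mkt − F*| = |2.453 − 2.4348| = $0.018 per gallon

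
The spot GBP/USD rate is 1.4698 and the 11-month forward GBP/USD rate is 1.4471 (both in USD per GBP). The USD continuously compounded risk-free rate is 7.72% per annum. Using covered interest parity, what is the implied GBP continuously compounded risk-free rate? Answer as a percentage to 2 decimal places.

F = S·e^((r_USD − r_GBP)T) ⇒ r_GBP = r_USD − ln(F/S)/T
ln(1.4471/1.4698) = -0.015565; /(11/12) = -0.016980
r_GBP = 0.0772 + 0.016980 = 0.094180
r_GBP = 9.42%

9.42%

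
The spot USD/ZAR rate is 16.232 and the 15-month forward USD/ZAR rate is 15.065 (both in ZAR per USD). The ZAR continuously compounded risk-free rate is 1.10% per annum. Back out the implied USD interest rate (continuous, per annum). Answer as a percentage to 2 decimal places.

7.07%

F = S·e^((r_ZAR − r_USD)T) ⇒ r_USD = r_ZAR − ln(F/S)/T
ln(15.065/16.232) = -0.074610; /(15/12) = -0.059688
r_USD = 0.0110 + 0.059688 = 0.070688
r_USD = 7.07%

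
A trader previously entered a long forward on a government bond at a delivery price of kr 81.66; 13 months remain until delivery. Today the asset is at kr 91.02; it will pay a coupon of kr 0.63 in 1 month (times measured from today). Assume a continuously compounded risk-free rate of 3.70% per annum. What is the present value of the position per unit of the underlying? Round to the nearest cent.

kr 11.94

PV(remaining coupons) I = 0.63·e^(−0.0370·1/12) = 0.6281
Current forward F = (S − I)·e^(rT) = (91.02 − 0.6281)·e^(0.0370·13/12) = 90.3919 × 1.040898 = 94.0887
Value (long) = (F − K)·e^(−rT) = (94.0887 − 81.66) × 0.960709 = 11.9404
Value = kr 11.94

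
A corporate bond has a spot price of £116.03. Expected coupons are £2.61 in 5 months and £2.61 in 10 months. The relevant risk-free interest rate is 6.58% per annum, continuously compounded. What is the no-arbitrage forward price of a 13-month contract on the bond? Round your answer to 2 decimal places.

PV(coupons) I = 2.61·e^(−0.0658·5/12) + 2.61·e^(−0.0658·10/12)
I = 2.5394 + 2.4707 = 5.0101
F = (S − I)·e^(rT) = (116.03 − 5.0101) · e^(0.0658·13/12)
= 111.0199 · e^0.071283 = 111.0199 × 1.073885 = £119.22

£119.22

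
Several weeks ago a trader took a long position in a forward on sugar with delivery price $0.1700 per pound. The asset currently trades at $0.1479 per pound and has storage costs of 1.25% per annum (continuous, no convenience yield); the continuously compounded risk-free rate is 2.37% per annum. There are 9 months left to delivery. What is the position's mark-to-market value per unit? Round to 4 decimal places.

-$0.0177 per pound

Current fair forward for the remaining 9 months: F = S·e^((r + u)·T), (r + u) = 0.0237 + 0.0125 = 0.0362
F = 0.1479 · e^(0.0362 × 9/12) = 0.1479 × 1.027522 = 0.1520
Value of long forward = (F − K)·e^(−rT) = (0.1520 − 0.1700) · e^(−0.0237·9/12)
= -0.0180 × 0.982382 = -0.0177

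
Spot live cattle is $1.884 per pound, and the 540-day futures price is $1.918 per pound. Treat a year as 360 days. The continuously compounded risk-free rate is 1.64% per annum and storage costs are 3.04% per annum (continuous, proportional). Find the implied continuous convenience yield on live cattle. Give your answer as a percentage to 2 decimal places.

3.49%

F = S·e^((r+u−y)T) ⇒ (r+u−y) = ln(F/S)/T
ln(1.918/1.884) = 0.017886; /T ⇒ 0.011924
y = r + u − ln(F/S)/T = 0.0164 + 0.0304 − 0.011924 = 0.034876
y = 3.49%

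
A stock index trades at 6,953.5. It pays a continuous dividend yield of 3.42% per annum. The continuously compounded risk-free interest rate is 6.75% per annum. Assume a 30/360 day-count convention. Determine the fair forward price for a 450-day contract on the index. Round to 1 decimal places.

7,249.0

F = S·e^((r − q)T) = 6953.5 · e^((0.0675 − 0.0342) × 450/360)
= 6953.5 · e^0.041625 = 6953.5 × 1.042503
F = 7,249.0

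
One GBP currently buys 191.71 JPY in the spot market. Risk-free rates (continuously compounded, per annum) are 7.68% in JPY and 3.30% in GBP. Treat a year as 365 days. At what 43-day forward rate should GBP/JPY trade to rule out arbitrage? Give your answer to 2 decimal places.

F = S·e^((r_JPY − r_GBP)T) = 191.71 · e^((0.0768 − 0.0330) × 43/365)
= 191.71 · e^0.005160 = 191.71 × 1.005173
F = 192.70 JPY per GBP

192.70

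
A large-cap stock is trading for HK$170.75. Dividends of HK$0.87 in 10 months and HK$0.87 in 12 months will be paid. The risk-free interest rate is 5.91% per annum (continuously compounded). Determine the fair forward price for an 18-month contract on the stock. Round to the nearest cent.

PV(dividends) I = 0.87·e^(−0.0591·10/12) + 0.87·e^(−0.0591·12/12)
I = 0.8282 + 0.8201 = 1.6483
F = (S − I)·e^(rT) = (170.75 − 1.6483) · e^(0.0591·18/12)
= 169.1017 · e^0.088650 = 169.1017 × 1.092698 = HK$184.78

HK$184.78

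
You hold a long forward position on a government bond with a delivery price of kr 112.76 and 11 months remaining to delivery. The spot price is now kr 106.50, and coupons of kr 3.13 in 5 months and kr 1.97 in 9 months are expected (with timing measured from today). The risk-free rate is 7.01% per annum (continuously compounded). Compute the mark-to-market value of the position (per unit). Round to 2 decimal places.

PV(remaining coupons) I = 3.13·e^(−0.0701·5/12) + 1.97·e^(−0.0701·9/12) = 4.9090
Current forward F = (S − I)·e^(rT) = (106.50 − 4.9090)·e^(0.0701·11/12) = 101.5910 × 1.066368 = 108.3334
Value (long) = (F − K)·e^(−rT) = (108.3334 − 112.76) × 0.937763 = -4.1511
Value = -kr 4.15

-kr 4.15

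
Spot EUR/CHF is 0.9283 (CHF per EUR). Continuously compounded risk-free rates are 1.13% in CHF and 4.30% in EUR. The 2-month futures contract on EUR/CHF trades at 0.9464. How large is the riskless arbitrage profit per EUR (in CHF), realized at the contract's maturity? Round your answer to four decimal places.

Fair futures: F* = S·e^(carry·T), with carry = (r_CHF − r_EUR) = 0.0113 − 0.0430 = -0.0317
F* = 0.9283 · e^(-0.0317 × 2/12) = 0.9283 · e^-0.005283 = 0.9283 × 0.994731 = 0.9234
Market 0.9464 > fair 0.9234: forward overpriced → cash-and-carry (buy spot, short the forward).
At maturity, profit = |F_mkt − F*| = |0.9464 − 0.9234| = 0.0230 per EUR (in CHF)

0.0230 per EUR (in CHF)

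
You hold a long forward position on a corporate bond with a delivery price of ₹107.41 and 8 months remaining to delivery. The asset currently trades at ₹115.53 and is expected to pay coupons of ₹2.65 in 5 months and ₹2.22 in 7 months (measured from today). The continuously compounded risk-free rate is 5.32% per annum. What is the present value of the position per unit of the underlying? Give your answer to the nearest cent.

₹7.12

PV(remaining coupons) I = 2.65·e^(−0.0532·5/12) + 2.22·e^(−0.0532·7/12) = 4.7441
Current forward F = (S − I)·e^(rT) = (115.53 − 4.7441)·e^(0.0532·8/12) = 110.7859 × 1.036103 = 114.7856
Value (long) = (F − K)·e^(−rT) = (114.7856 − 107.41) × 0.965155 = 7.1186
Value = ₹7.12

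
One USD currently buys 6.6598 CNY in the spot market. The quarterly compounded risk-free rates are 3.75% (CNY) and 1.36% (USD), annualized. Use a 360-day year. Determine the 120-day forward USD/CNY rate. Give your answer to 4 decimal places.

6.7127

By covered interest parity, F = S · (1+r_CNY/4)^(4T) / (1+r_USD/4)^(4T)
= 6.6598 × 1.012519 / 1.004536 = 6.6598 × 1.007947
F = 6.7127 CNY per USD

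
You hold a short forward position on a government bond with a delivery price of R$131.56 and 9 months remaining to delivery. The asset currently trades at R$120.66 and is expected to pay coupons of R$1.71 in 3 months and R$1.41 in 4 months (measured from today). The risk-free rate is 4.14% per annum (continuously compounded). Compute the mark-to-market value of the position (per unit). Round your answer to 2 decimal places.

R$9.96

PV(remaining coupons) I = 1.71·e^(−0.0414·3/12) + 1.41·e^(−0.0414·4/12) = 3.0831
Current forward F = (S − I)·e^(rT) = (120.66 − 3.0831)·e^(0.0414·9/12) = 117.5769 × 1.031537 = 121.2849
Value (long) = (F − K)·e^(−rT) = (121.2849 − 131.56) × 0.969427 = -9.9610
Short position value = −(long value) = R$9.96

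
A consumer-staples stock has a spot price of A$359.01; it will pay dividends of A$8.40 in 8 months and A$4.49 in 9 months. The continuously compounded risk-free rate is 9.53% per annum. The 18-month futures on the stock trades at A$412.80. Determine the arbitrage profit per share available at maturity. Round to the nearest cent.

A$12.54 per share

PV(dividends) I = 8.40·e^(−0.0953·8/12) + 4.49·e^(−0.0953·9/12) = 12.0632
Fair futures F* = (S − I)·e^(rT) = (359.01 − 12.0632)·e^0.142950 = 346.9468 × 1.153672 = 400.2628
Market A$412.80 > fair 400.2628: forward overpriced → cash-and-carry (borrow at r, buy the stock and collect the dividends, short the forward).
Profit at T = |F_mkt − F*| = |412.80 − 400.2628| = A$12.54 per share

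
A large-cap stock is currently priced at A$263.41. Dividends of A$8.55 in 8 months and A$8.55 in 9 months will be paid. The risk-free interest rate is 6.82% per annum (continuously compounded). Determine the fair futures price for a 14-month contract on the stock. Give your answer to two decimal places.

A$267.58

PV(dividends) I = 8.55·e^(−0.0682·8/12) + 8.55·e^(−0.0682·9/12)
I = 8.1700 + 8.1237 = 16.2937
F = (S − I)·e^(rT) = (263.41 − 16.2937) · e^(0.0682·14/12)
= 247.1163 · e^0.079567 = 247.1163 × 1.082818 = A$267.58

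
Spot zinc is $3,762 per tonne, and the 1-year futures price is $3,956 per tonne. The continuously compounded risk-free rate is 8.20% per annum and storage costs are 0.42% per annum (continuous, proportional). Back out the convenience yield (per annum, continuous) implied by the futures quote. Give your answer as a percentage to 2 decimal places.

3.59%

F = S·e^((r+u−y)T) ⇒ (r+u−y) = ln(F/S)/T
ln(3956/3762) = 0.050283; /T ⇒ 0.050283
y = r + u − ln(F/S)/T = 0.0820 + 0.0042 − 0.050283 = 0.035917
y = 3.59%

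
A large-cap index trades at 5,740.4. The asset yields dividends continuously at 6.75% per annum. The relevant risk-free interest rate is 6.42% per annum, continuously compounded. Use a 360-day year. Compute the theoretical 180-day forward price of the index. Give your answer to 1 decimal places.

5,730.9

F = S·e^((r − q)T) = 5740.4 · e^((0.0642 − 0.0675) × 180/360)
= 5740.4 · e^-0.001650 = 5740.4 × 0.998351
F = 5,730.9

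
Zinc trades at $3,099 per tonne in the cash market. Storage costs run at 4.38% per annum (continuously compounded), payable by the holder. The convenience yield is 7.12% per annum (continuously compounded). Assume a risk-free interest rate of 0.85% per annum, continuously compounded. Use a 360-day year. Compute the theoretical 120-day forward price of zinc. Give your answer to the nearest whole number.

$3,080 per tonne

Net carry = r + u − y = 0.0085 + 0.0438 − 0.0712 = -0.0189
F = S·e^((r+u−y)T) = 3099 · e^(-0.0189 × 120/360) = 3099 · e^-0.006300
= 3099 × 0.993720 = $3,080 per tonne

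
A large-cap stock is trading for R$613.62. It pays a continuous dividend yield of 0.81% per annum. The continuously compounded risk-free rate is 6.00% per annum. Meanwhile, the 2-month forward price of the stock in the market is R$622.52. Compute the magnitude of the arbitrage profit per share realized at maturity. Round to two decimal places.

R$3.57 per share

Fair forward: F* = S·e^(carry·T), with carry = (r − q) = 0.0600 − 0.0081 = 0.0519
F* = 613.62 · e^(0.0519 × 2/12) = 613.62 · e^0.008650 = 613.62 × 1.008688 = R$618.9511
Market R$622.52 > fair R$618.9511: forward overpriced → cash-and-carry (buy spot, short the forward).
At maturity, profit = |F_mkt − F*| = |622.52 − 618.9511| = R$3.57 per share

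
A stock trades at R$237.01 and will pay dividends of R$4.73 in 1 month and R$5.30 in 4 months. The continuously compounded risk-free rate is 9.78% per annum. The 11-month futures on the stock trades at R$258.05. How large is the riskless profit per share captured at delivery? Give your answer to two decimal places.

PV(dividends) I = 4.73·e^(−0.0978·1/12) + 5.30·e^(−0.0978·4/12) = 9.8216
Fair futures F* = (S − I)·e^(rT) = (237.01 − 9.8216)·e^0.089650 = 227.1884 × 1.093791 = 248.4966
Market R$258.05 > fair 248.4966: forward overpriced → cash-and-carry (borrow at r, buy the stock and collect the dividends, short the forward).
Profit at T = |F_mkt − F*| = |258.05 − 248.4966| = R$9.55 per share

R$9.55 per share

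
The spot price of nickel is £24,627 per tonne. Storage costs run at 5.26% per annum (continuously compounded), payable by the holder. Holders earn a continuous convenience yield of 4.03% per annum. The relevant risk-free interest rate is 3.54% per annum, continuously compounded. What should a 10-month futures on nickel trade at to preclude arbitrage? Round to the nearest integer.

£25,626 per tonne

Net carry = r + u − y = 0.0354 + 0.0526 − 0.0403 = 0.0477
F = S·e^((r+u−y)T) = 24627 · e^(0.0477 × 10/12) = 24627 · e^0.039750
= 24627 × 1.040551 = £25,626 per tonne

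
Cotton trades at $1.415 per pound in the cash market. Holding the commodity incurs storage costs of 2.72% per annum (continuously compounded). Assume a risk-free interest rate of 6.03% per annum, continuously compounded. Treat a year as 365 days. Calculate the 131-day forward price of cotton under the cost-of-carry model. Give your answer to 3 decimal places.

$1.460 per pound

Net carry = r + u − y = 0.0603 + 0.0272 − 0.0000 = 0.0875
F = S·e^((r+u−y)T) = 1.415 · e^(0.0875 × 131/365) = 1.415 · e^0.031404
= 1.415 × 1.031902 = $1.460 per pound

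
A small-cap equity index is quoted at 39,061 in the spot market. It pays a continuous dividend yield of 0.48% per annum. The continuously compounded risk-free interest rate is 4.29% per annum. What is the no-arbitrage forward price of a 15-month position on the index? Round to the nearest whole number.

40,966

F = S·e^((r − q)T) = 39061 · e^((0.0429 − 0.0048) × 15/12)
= 39061 · e^0.047625 = 39061 × 1.048777
F = 40,966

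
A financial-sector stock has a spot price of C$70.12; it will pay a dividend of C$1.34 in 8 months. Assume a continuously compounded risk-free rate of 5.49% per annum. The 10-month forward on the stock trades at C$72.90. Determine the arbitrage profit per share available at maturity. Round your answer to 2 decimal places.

C$0.85 per share

PV(dividends) I = 1.34·e^(−0.0549·8/12) = 1.2918
Fair forward F* = (S − I)·e^(rT) = (70.12 − 1.2918)·e^0.045750 = 68.8282 × 1.046813 = 72.0503
Market C$72.90 > fair 72.0503: forward overpriced → cash-and-carry (borrow at r, buy the stock and collect the dividends, short the forward).
Profit at T = |F_mkt − F*| = |72.90 − 72.0503| = C$0.85 per share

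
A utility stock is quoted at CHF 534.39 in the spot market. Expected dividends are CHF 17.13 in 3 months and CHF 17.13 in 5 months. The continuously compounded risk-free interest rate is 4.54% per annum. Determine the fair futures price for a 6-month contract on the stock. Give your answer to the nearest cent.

CHF 512.14

PV(dividends) I = 17.13·e^(−0.0454·3/12) + 17.13·e^(−0.0454·5/12)
I = 16.9367 + 16.8090 = 33.7457
F = (S − I)·e^(rT) = (534.39 − 33.7457) · e^(0.0454·6/12)
= 500.6443 · e^0.022700 = 500.6443 × 1.022960 = CHF 512.14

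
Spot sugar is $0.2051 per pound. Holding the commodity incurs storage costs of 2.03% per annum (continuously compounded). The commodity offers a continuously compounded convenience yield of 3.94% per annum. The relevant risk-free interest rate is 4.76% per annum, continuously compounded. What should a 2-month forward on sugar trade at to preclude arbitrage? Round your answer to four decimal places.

$0.2061 per pound

Net carry = r + u − y = 0.0476 + 0.0203 − 0.0394 = 0.0285
F = S·e^((r+u−y)T) = 0.2051 · e^(0.0285 × 2/12) = 0.2051 · e^0.004750
= 0.2051 × 1.004761 = $0.2061 per pound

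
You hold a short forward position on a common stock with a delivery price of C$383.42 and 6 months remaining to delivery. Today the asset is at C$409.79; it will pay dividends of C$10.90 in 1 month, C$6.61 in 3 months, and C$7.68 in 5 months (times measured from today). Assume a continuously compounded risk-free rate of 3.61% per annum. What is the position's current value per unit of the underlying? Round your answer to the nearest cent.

-C$8.25

PV(remaining dividends) I = 10.90·e^(−0.0361·1/12) + 6.61·e^(−0.0361·3/12) + 7.68·e^(−0.0361·5/12) = 24.9832
Current forward F = (S − I)·e^(rT) = (409.79 − 24.9832)·e^(0.0361·6/12) = 384.8068 × 1.018214 = 391.8157
Value (long) = (F − K)·e^(−rT) = (391.8157 − 383.42) × 0.982112 = 8.2455
Short position value = −(long value) = -C$8.25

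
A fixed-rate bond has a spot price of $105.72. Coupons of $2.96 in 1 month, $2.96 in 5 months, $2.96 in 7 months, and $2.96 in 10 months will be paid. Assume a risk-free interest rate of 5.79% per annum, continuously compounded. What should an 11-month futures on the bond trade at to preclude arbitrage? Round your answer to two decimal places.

$99.34

PV(coupons) I = 2.96·e^(−0.0579·1/12) + 2.96·e^(−0.0579·5/12) + 2.96·e^(−0.0579·7/12) + 2.96·e^(−0.0579·10/12)
I = 2.9458 + 2.8894 + 2.8617 + 2.8206 = 11.5175
F = (S − I)·e^(rT) = (105.72 − 11.5175) · e^(0.0579·11/12)
= 94.2025 · e^0.053075 = 94.2025 × 1.054509 = $99.34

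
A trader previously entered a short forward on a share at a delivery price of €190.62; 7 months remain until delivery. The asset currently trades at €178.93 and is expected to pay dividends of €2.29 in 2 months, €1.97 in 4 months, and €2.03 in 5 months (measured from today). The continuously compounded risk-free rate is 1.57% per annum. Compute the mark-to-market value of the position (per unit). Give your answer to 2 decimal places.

PV(remaining dividends) I = 2.29·e^(−0.0157·2/12) + 1.97·e^(−0.0157·4/12) + 2.03·e^(−0.0157·5/12) = 6.2605
Current forward F = (S − I)·e^(rT) = (178.93 − 6.2605)·e^(0.0157·7/12) = 172.6695 × 1.009200 = 174.2581
Value (long) = (F − K)·e^(−rT) = (174.2581 − 190.62) × 0.990883 = -16.2127
Short position value = −(long value) = €16.21

€16.21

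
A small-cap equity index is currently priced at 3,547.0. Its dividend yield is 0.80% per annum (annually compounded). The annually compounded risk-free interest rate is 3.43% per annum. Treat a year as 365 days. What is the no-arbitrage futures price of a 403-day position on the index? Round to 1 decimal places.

3,649.3

F = S · (1+r)^T / (1+q)^T
= 3547.0 × 1.037938 / 1.008837 = 3547.0 × 1.028846
F = 3,649.3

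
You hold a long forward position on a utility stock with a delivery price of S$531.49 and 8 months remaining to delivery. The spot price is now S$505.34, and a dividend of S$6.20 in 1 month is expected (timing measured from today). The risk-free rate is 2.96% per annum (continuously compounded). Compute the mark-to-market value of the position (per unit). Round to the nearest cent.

-S$21.95

PV(remaining dividends) I = 6.20·e^(−0.0296·1/12) = 6.1847
Current forward F = (S − I)·e^(rT) = (505.34 − 6.1847)·e^(0.0296·8/12) = 499.1553 × 1.019929 = 509.1030
Value (long) = (F − K)·e^(−rT) = (509.1030 − 531.49) × 0.980460 = -21.9496
Value = -S$21.95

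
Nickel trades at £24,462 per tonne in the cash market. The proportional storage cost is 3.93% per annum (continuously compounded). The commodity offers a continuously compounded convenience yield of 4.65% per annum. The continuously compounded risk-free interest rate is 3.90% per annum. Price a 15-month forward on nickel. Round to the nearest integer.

£25,454 per tonne

Net carry = r + u − y = 0.0390 + 0.0393 − 0.0465 = 0.0318
F = S·e^((r+u−y)T) = 24462 · e^(0.0318 × 15/12) = 24462 · e^0.039750
= 24462 × 1.040551 = £25,454 per tonne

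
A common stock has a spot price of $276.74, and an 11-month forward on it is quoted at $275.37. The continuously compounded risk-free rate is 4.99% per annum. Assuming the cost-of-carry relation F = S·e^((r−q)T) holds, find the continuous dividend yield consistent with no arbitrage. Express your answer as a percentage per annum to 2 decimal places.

From F = S·e^((r−q)T): (r − q) = ln(F/S)/T
ln(275.37/276.74) = ln(0.995050) = -0.004962
(r − q) = -0.004962 / (11/12) = -0.005413
q = r − ln(F/S)/T = 0.0499 + 0.005413 = 0.055313
q = 5.53%

5.53%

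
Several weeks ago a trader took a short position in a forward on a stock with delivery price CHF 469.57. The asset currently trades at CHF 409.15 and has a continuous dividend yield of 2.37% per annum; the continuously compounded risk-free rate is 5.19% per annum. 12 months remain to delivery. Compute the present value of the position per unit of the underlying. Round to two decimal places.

CHF 46.25

Current fair forward for the remaining 12 months: F = S·e^((r − q)·T), (r − q) = 0.0519 − 0.0237 = 0.0282
F = 409.15 · e^(0.0282 × 12/12) = 409.15 × 1.028601 = 420.8521
Value of long forward = (F − K)·e^(−rT) = (420.8521 − 469.57) · e^(−0.0519·12/12)
= -48.7179 × 0.949424 = -46.25
Short position value = −(long value) = CHF 46.25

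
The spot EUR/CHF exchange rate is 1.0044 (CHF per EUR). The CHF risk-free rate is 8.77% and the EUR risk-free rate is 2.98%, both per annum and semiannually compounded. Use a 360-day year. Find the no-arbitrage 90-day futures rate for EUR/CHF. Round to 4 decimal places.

By covered interest parity, F = S · (1+r_CHF/2)^(2T) / (1+r_EUR/2)^(2T)
= 1.0044 × 1.021690 / 1.007422 = 1.0044 × 1.014163
F = 1.0186 CHF per EUR

1.0186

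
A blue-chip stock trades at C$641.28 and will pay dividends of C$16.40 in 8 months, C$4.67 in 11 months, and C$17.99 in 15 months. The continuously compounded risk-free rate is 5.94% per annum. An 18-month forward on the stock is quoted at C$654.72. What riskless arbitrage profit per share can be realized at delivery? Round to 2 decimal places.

C$5.99 per share

PV(dividends) I = 16.40·e^(−0.0594·8/12) + 4.67·e^(−0.0594·11/12) + 17.99·e^(−0.0594·15/12) = 36.8884
Fair forward F* = (S − I)·e^(rT) = (641.28 − 36.8884)·e^0.089100 = 604.3916 × 1.093190 = 660.7149
Market C$654.72 < fair 660.7149: forward underpriced → reverse cash-and-carry (short the stock, invest proceeds at r, pay the dividends, go long the forward).
Profit at T = |F_mkt − F*| = |654.72 − 660.7149| = C$5.99 per share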